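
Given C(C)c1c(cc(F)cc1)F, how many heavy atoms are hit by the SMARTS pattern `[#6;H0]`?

The query [#6;H0] means: any carbon with no attached hydrogen.
Check the 10 heavy atoms by environment: 3× c (aromatic, H0) → match; 3× c (aromatic, H1) → no; 2× F (H0) → no; 1× C (H2) → no; 1× C (H3) → no.
That gives 3 matching atoms.

3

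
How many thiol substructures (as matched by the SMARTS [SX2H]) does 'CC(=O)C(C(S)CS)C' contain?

[SX2H] is the SMARTS for a thiol: an aliphatic sulfur with two connections, one being H.
The molecule carries 2 separate instances of a thiol (-SH) meeting every constraint; each maps to a distinct set of atoms, giving 2 matches.

2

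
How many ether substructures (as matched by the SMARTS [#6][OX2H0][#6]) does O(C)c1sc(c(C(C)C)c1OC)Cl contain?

2

[#6][OX2H0][#6] is the SMARTS for an ether: an aliphatic oxygen bridging two carbons with no H on the oxygen.
The molecule carries 2 separate instances of a methoxy ether (-OCH3) meeting every constraint; each maps to a distinct set of atoms, giving 2 matches.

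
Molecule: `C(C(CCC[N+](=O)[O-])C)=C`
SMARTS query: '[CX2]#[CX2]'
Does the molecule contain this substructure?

No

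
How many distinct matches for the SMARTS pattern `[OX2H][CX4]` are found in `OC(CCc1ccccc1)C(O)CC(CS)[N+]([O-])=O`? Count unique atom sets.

2

[OX2H][CX4] is the SMARTS for an aliphatic alcohol: a hydroxyl oxygen bound to an sp3 (X4) carbon.
The molecule carries 2 separate instances of a hydroxyl group (-OH) meeting every constraint; each maps to a distinct set of atoms, giving 2 matches.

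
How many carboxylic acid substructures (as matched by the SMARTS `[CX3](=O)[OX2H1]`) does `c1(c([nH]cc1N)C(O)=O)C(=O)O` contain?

[CX3](=O)[OX2H1] is the SMARTS for a carboxylic acid: an sp2 carbon double-bonded to O and single-bonded to an -OH oxygen.
The molecule carries 2 separate instances of a carboxylic acid group (-C(=O)OH) meeting every constraint; each maps to a distinct set of atoms, giving 2 matches.

2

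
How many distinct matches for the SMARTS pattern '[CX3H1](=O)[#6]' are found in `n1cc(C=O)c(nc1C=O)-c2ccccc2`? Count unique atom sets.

2

[CX3H1](=O)[#6] is the SMARTS for an aldehyde: an sp2 carbon with one H, double-bonded to O and single-bonded to carbon.
The molecule carries 2 separate instances of an aldehyde (-CHO) meeting every constraint; each maps to a distinct set of atoms, giving 2 matches.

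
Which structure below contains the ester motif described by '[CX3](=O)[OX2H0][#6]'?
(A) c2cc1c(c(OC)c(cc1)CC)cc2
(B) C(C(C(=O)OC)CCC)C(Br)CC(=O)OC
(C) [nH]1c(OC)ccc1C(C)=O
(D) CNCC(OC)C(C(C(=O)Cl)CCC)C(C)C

B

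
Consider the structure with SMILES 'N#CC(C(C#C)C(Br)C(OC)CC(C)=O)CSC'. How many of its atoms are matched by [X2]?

5

The query [X2] means: any atom with exactly two total connections (bonds + H).
Check the 18 heavy atoms by environment: 9× C (X4) → no; 3× C (X2) → match; 1× N (X1) → no; 1× C (X3) → no; 1× O (X1) → no; 1× O (X2) → match; 1× S (X2) → match; 1× Br (X1) → no.
Summing the matching environments: 3 + 1 + 1 = 5 matching atoms.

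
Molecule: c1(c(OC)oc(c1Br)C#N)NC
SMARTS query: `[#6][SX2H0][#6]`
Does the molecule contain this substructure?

The pattern [#6][SX2H0][#6] describes an aliphatic sulfur bridging two carbons with no H on the sulfur — a thioether.
The closest candidate here is a methoxy ether (-OCH3), but the bridging atom is O, not S. No other fragment satisfies the full query, so there is no match.

No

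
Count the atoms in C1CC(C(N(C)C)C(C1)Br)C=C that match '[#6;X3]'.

2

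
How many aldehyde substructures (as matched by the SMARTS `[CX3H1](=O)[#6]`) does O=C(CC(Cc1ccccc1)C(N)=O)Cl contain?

0

[CX3H1](=O)[#6] is the SMARTS for an aldehyde: an sp2 carbon with one H, double-bonded to O and single-bonded to carbon.
No fragment in the molecule satisfies every constraint, giving 0 matches.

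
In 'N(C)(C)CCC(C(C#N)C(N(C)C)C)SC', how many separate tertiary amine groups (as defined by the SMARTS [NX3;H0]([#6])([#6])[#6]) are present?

2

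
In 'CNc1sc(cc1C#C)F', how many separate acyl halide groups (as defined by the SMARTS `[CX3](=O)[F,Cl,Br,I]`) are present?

0

[CX3](=O)[F,Cl,Br,I] is the SMARTS for an acyl halide: a carbonyl carbon bonded to a halogen.
No fragment in the molecule satisfies every constraint, giving 0 matches.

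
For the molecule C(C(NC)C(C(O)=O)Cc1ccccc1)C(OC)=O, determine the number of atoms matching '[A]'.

Check the 19 heavy atoms by environment: 8× C → match; 1× N → match; 4× O → match; 6× c (aromatic) → no.
Summing the matching environments: 8 + 1 + 4 = 13 matching atoms.

13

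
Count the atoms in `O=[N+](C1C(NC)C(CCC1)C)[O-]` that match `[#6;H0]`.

0

The query [#6;H0] means: any carbon with no attached hydrogen.
Check the 12 heavy atoms by environment: 3× C (H2) → no; 3× C (H1) → no; 1× N (charge +1, H0) → no; 1× O (charge -1, H0) → no; 1× O (H0) → no; 2× C (H3) → no; 1× N (H1) → no.
No environment satisfies the query, so 0 matching atoms.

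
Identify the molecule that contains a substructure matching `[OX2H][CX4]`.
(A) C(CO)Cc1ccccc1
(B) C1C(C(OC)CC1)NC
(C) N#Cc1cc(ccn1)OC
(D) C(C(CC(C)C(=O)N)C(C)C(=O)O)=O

A

[OX2H][CX4] describes a hydroxyl oxygen bound to an sp3 (X4) carbon (an aliphatic alcohol).
(A) contains a hydroxyl group (-OH), which satisfies every atom and bond constraint.
(B) has a methoxy ether (-OCH3) but the oxygen has H0 (ether), not H1.
(C) has a methoxy ether (-OCH3) but the oxygen has H0 (ether), not H1.
(D) has a carboxylic acid group (-C(=O)OH) but the -OH is on a CX3 carbonyl carbon, not a CX4 carbon.
So the answer is (A).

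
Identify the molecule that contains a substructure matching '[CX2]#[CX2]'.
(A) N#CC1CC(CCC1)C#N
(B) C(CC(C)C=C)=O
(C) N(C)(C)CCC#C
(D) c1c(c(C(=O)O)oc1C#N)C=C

C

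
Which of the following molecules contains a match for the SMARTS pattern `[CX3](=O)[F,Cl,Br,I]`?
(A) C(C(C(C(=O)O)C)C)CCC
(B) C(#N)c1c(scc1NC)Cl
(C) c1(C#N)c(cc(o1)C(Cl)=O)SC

C

[CX3](=O)[F,Cl,Br,I] describes a carbonyl carbon bonded to a halogen (an acyl halide).
(A) has a carboxylic acid group (-C(=O)OH) but the carbonyl is bonded to -OH, not to a halogen.
(B) has a chloro substituent but the Cl is not on a carbonyl carbon.
(C) contains an acyl chloride (-C(=O)Cl), which satisfies every atom and bond constraint.
So the answer is (C).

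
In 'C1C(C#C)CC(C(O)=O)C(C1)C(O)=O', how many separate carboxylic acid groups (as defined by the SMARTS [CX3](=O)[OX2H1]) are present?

[CX3](=O)[OX2H1] is the SMARTS for a carboxylic acid: an sp2 carbon double-bonded to O and single-bonded to an -OH oxygen.
The molecule carries 2 separate instances of a carboxylic acid group (-C(=O)OH) meeting every constraint; each maps to a distinct set of atoms, giving 2 matches.

2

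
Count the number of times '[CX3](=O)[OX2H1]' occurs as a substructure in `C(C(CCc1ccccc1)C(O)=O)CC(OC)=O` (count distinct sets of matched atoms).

1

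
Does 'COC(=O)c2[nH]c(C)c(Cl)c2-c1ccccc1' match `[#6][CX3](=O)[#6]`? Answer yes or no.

The pattern [#6][CX3](=O)[#6] describes a carbonyl carbon (no H) flanked by two carbons — a ketone.
The closest candidate here is a methyl-ester group (-C(=O)OCH3), but one neighbour of the carbonyl carbon is O, not C. No other fragment satisfies the full query, so there is no match.

No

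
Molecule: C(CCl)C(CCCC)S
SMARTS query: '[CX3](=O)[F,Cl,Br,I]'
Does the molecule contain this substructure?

No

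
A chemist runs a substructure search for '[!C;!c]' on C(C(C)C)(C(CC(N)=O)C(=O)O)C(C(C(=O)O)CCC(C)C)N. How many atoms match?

Check the 23 heavy atoms by environment: 16× C → no; 2× N → match; 5× O → match.
Summing the matching environments: 2 + 5 = 7 matching atoms.

7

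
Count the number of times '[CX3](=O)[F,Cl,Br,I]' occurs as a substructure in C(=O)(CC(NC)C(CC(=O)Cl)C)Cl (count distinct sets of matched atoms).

[CX3](=O)[F,Cl,Br,I] is the SMARTS for an acyl halide: a carbonyl carbon bonded to a halogen.
The molecule carries 2 separate instances of an acyl chloride (-C(=O)Cl) meeting every constraint; each maps to a distinct set of atoms, giving 2 matches.

2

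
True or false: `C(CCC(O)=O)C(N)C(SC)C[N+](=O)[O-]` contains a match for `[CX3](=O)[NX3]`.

The pattern [CX3](=O)[NX3] describes a carbonyl carbon bonded to a trivalent nitrogen — an amide.
The closest candidate here is a primary amino group (-NH2), but the -NH2 is not attached to a carbonyl carbon. No other fragment satisfies the full query, so there is no match.

False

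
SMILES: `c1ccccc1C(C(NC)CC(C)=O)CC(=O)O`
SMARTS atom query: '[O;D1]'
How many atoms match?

3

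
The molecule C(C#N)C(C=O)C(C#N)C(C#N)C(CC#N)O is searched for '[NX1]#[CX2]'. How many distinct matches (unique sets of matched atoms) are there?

[NX1]#[CX2] is the SMARTS for a nitrile: a nitrogen triple-bonded to a two-connected carbon.
The molecule carries 4 separate instances of a nitrile (-C#N) meeting every constraint; each maps to a distinct set of atoms, giving 4 matches.

4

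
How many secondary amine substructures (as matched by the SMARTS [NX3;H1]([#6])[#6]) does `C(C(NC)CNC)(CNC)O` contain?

[NX3;H1]([#6])[#6] is the SMARTS for a secondary amine: a trivalent nitrogen with one H, bonded to two carbons.
The molecule carries 3 separate instances of an N-methylamino group (-NHCH3) meeting every constraint; each maps to a distinct set of atoms, giving 3 matches.

3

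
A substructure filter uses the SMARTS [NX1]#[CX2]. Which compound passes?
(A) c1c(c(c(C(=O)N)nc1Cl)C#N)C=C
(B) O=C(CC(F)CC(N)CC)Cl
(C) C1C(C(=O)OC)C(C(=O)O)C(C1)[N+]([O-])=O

[NX1]#[CX2] describes a nitrogen triple-bonded to a two-connected carbon (a nitrile).
(A) contains a nitrile (-C#N), which satisfies every atom and bond constraint.
(B) has a primary amino group (-NH2) but the nitrogen is NX3 (three connections), not NX1 triple-bonded.
(C) has a nitro group (-[N+](=O)[O-]) but there is no C#N triple bond.
So the answer is (A).

A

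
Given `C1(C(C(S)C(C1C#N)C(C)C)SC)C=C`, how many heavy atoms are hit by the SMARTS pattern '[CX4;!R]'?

4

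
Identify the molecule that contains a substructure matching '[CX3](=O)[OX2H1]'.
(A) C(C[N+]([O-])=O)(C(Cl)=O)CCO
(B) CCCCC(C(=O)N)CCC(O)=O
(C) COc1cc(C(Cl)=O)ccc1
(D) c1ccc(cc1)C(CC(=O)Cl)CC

[CX3](=O)[OX2H1] describes an sp2 carbon double-bonded to O and single-bonded to an -OH oxygen (a carboxylic acid).
(A) has an acyl chloride (-C(=O)Cl) but the carbonyl is bonded to Cl, not to an -OH oxygen.
(B) contains a carboxylic acid group (-C(=O)OH), which satisfies every atom and bond constraint.
(C) has an acyl chloride (-C(=O)Cl) but the carbonyl is bonded to Cl, not to an -OH oxygen.
(D) has an acyl chloride (-C(=O)Cl) but the carbonyl is bonded to Cl, not to an -OH oxygen.
So the answer is (B).

B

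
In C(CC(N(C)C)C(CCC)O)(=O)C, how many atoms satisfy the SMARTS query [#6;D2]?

3

Check the 13 heavy atoms by environment: 3× C (D2) → match; 3× C (D3) → no; 2× O (D1) → no; 1× N (D3) → no; 4× C (D1) → no.
That gives 3 matching atoms.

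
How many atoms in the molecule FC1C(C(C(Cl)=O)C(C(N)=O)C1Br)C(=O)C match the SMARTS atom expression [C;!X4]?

3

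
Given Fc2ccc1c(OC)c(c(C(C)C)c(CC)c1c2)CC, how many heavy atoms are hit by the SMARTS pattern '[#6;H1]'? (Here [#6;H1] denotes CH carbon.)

4

Check the 20 heavy atoms by environment: 7× c (aromatic, H0) → no; 3× c (aromatic, H1) → match; 1× C (H1) → match; 5× C (H3) → no; 1× O (H0) → no; 2× C (H2) → no; 1× F (H0) → no.
Summing the matching environments: 3 + 1 = 4 matching atoms.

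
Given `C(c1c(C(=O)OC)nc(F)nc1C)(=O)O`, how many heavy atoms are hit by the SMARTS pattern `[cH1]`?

Check the 15 heavy atoms by environment: 2× n (aromatic, H0) → no; 4× c (aromatic, H0) → no; 1× F (H0) → no; 2× C (H3) → no; 2× C (H0) → no; 3× O (H0) → no; 1× O (H1) → no.
No environment satisfies the query, so 0 matching atoms.

0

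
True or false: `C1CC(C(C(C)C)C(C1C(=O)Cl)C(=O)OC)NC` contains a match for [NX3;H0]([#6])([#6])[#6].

The pattern [NX3;H0]([#6])([#6])[#6] describes a trivalent nitrogen with no H, bonded to three carbons — a tertiary amine.
The closest candidate here is an N-methylamino group (-NHCH3), but the nitrogen still has one H (H1), not H0. No other fragment satisfies the full query, so there is no match.

False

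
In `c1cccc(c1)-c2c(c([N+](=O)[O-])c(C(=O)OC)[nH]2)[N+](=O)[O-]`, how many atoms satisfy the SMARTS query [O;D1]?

5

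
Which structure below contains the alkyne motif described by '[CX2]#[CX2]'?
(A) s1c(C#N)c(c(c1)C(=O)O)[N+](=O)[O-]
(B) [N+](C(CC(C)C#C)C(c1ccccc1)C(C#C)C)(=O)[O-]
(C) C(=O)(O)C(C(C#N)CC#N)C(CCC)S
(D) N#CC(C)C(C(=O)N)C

[CX2]#[CX2] describes a carbon-carbon triple bond (an alkyne).
(A) has a nitrile (-C#N) but the triple bond is C#N, not C#C.
(B) contains an ethynyl group (-C#CH), which satisfies every atom and bond constraint.
(C) has a nitrile (-C#N) but the triple bond is C#N, not C#C.
(D) has a nitrile (-C#N) but the triple bond is C#N, not C#C.
So the answer is (B).

B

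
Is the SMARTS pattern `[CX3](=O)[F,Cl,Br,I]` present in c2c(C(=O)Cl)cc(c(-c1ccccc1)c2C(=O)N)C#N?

Yes

The pattern [CX3](=O)[F,Cl,Br,I] describes a carbonyl carbon bonded to a halogen — an acyl halide.
The molecule carries an acyl chloride (-C(=O)Cl), whose atoms satisfy every constraint of the query, so the pattern matches.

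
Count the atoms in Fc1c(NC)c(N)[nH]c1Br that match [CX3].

0

Check the 10 heavy atoms by environment: 1× n (aromatic, X3) → no; 4× c (aromatic, X3) → no; 1× Br (X1) → no; 1× F (X1) → no; 2× N (X3) → no; 1× C (X4) → no.
No environment satisfies the query, so 0 matching atoms.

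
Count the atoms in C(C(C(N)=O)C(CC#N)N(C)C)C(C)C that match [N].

The query [N] means: uppercase N matches aliphatic (non-aromatic) nitrogen only.
Check the 15 heavy atoms by environment: 11× C → no; 3× N → match; 1× O → no.
That gives 3 matching atoms.

3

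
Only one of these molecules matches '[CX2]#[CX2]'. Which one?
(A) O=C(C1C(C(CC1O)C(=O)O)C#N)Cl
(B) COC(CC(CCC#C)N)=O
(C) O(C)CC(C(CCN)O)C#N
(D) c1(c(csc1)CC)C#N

B

[CX2]#[CX2] describes a carbon-carbon triple bond (an alkyne).
(A) has a nitrile (-C#N) but the triple bond is C#N, not C#C.
(B) contains an ethynyl group (-C#CH), which satisfies every atom and bond constraint.
(C) has a nitrile (-C#N) but the triple bond is C#N, not C#C.
(D) has a nitrile (-C#N) but the triple bond is C#N, not C#C.
So the answer is (B).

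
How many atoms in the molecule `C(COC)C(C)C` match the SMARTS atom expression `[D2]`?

3

The query [D2] means: atom with exactly two heavy-atom neighbours.
Check the 7 heavy atoms by environment: 2× C (D2) → match; 1× C (D3) → no; 3× C (D1) → no; 1× O (D2) → match.
Summing the matching environments: 2 + 1 = 3 matching atoms.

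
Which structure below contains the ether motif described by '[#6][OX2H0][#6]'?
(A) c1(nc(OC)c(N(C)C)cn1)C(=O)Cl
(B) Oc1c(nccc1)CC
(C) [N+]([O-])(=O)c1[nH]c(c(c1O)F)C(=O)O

[#6][OX2H0][#6] describes an aliphatic oxygen bridging two carbons with no H on the oxygen (an ether).
(A) contains a methoxy ether (-OCH3), which satisfies every atom and bond constraint.
(B) has a hydroxyl group (-OH) but the oxygen has H1, not H0 bridging two carbons.
(C) has a hydroxyl group (-OH) but the oxygen has H1, not H0 bridging two carbons.
So the answer is (A).

A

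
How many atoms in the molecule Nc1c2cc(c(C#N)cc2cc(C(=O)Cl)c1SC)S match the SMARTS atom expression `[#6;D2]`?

Check the 19 heavy atoms by environment: 7× c (aromatic, D3) → no; 3× c (aromatic, D2) → match; 1× S (D2) → no; 1× C (D1) → no; 1× S (D1) → no; 2× N (D1) → no; 1× C (D2) → match; 1× C (D3) → no; 1× O (D1) → no; 1× Cl (D1) → no.
Summing the matching environments: 3 + 1 = 4 matching atoms.

4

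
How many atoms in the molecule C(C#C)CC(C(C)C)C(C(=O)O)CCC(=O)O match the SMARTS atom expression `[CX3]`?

Check the 17 heavy atoms by environment: 9× C (X4) → no; 2× C (X3) → match; 2× O (X1) → no; 2× O (X2) → no; 2× C (X2) → no.
That gives 2 matching atoms.

2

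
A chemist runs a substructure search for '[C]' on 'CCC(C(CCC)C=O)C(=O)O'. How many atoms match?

9

The query [C] means: uppercase C matches aliphatic (non-aromatic) carbon only.
Check the 12 heavy atoms by environment: 9× C → match; 3× O → no.
That gives 9 matching atoms.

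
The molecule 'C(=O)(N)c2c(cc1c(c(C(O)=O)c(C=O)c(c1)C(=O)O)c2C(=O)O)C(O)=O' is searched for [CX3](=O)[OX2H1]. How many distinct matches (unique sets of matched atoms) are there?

4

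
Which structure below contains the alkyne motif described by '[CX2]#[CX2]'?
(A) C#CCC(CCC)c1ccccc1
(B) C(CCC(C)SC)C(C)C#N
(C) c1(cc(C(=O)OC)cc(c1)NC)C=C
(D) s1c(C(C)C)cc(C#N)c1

A

[CX2]#[CX2] describes a carbon-carbon triple bond (an alkyne).
(A) contains an ethynyl group (-C#CH), which satisfies every atom and bond constraint.
(B) has a nitrile (-C#N) but the triple bond is C#N, not C#C.
(C) has a vinyl group (-CH=CH2) but the C=C is a double bond; both carbons are CX3, not CX2.
(D) has a nitrile (-C#N) but the triple bond is C#N, not C#C.
So the answer is (A).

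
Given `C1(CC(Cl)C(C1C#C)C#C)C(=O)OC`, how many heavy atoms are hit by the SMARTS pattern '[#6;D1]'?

3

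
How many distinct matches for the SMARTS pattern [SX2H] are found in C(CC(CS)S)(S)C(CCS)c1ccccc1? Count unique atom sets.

4

[SX2H] is the SMARTS for a thiol: an aliphatic sulfur with two connections, one being H.
The molecule carries 4 separate instances of a thiol (-SH) meeting every constraint; each maps to a distinct set of atoms, giving 4 matches.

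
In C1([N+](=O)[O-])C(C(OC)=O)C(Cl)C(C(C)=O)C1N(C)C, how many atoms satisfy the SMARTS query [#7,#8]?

Check the 19 heavy atoms by environment: 11× C → no; 4× O → match; 1× N (charge +1) → match; 1× O (charge -1) → match; 1× N → match; 1× Cl → no.
Summing the matching environments: 4 + 1 + 1 + 1 = 7 matching atoms.

7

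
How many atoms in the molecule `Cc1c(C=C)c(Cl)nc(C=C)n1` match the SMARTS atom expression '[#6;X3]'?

The query [#6;X3] means: any carbon (aromatic or not) with three total connections.
Check the 12 heavy atoms by environment: 2× n (aromatic, X2) → no; 4× c (aromatic, X3) → match; 1× C (X4) → no; 1× Cl (X1) → no; 4× C (X3) → match.
Summing the matching environments: 4 + 4 = 8 matching atoms.

8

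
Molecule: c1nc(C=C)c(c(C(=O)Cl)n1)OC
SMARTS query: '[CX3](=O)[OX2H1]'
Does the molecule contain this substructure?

The pattern [CX3](=O)[OX2H1] describes an sp2 carbon double-bonded to O and single-bonded to an -OH oxygen — a carboxylic acid.
The closest candidate here is an acyl chloride (-C(=O)Cl), but the carbonyl is bonded to Cl, not to an -OH oxygen. No other fragment satisfies the full query, so there is no match.

No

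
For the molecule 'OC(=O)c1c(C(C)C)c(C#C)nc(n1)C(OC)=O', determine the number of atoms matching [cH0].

The query [cH0] means: aromatic carbon with no attached hydrogen (substituted or ring-fusion).
Check the 18 heavy atoms by environment: 2× n (aromatic, H0) → no; 4× c (aromatic, H0) → match; 3× C (H0) → no; 3× O (H0) → no; 3× C (H3) → no; 2× C (H1) → no; 1× O (H1) → no.
That gives 4 matching atoms.

4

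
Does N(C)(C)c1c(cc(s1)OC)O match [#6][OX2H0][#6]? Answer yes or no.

Yes

The pattern [#6][OX2H0][#6] describes an aliphatic oxygen bridging two carbons with no H on the oxygen — an ether.
The molecule carries a methoxy ether (-OCH3), whose atoms satisfy every constraint of the query, so the pattern matches.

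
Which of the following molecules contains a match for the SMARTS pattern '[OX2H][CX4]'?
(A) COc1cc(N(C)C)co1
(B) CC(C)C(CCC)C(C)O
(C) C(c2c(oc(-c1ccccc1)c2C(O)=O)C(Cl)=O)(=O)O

[OX2H][CX4] describes a hydroxyl oxygen bound to an sp3 (X4) carbon (an aliphatic alcohol).
(A) has a methoxy ether (-OCH3) but the oxygen has H0 (ether), not H1.
(B) contains a hydroxyl group (-OH), which satisfies every atom and bond constraint.
(C) has a carboxylic acid group (-C(=O)OH) but the -OH is on a CX3 carbonyl carbon, not a CX4 carbon.
So the answer is (B).

B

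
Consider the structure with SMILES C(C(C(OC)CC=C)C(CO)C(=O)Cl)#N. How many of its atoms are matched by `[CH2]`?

3

The query [CH2] means: aliphatic carbon with exactly two hydrogens.
Check the 15 heavy atoms by environment: 3× C (H2) → match; 4× C (H1) → no; 2× C (H0) → no; 2× O (H0) → no; 1× Cl (H0) → no; 1× C (H3) → no; 1× N (H0) → no; 1× O (H1) → no.
That gives 3 matching atoms.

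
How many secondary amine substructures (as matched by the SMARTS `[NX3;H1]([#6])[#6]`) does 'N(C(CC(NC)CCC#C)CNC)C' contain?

[NX3;H1]([#6])[#6] is the SMARTS for a secondary amine: a trivalent nitrogen with one H, bonded to two carbons.
The molecule carries 3 separate instances of an N-methylamino group (-NHCH3) meeting every constraint; each maps to a distinct set of atoms, giving 3 matches.

3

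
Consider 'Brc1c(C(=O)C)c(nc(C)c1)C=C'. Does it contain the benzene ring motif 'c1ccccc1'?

No

The pattern c1ccccc1 describes six aromatic carbons in a ring — a benzene ring.
The closest candidate here is a methyl group (-CH3), but no six-membered all-carbon aromatic ring is present. No other fragment satisfies the full query, so there is no match.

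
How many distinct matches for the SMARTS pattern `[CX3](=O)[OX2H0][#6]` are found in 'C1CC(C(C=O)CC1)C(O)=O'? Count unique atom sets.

[CX3](=O)[OX2H0][#6] is the SMARTS for an ester: a carbonyl carbon bonded to an oxygen that is itself bonded to carbon (no H on that O).
The molecule has a carboxylic acid group (-C(=O)OH), but the singly-bonded O carries H (OX2H1, not H0); nothing else fits, so there are 0 matches.

0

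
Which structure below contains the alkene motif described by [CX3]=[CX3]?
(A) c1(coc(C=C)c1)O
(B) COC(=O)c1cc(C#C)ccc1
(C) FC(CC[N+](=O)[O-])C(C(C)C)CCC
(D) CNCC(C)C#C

A

[CX3]=[CX3] describes a non-aromatic C=C double bond between two sp2 carbons (an alkene).
(A) contains a vinyl group (-CH=CH2), which satisfies every atom and bond constraint.
(B) has an ethynyl group (-C#CH) but the C-C bond is a triple bond, not a double bond.
(C) has an ethyl group (-CH2CH3) but its C-C bond is a single bond between CX4 carbons, not CX3=CX3.
(D) has an ethynyl group (-C#CH) but the C-C bond is a triple bond, not a double bond.
So the answer is (A).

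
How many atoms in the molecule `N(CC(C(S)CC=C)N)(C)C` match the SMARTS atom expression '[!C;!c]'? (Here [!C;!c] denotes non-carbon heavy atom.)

3

The query [!C;!c] means: neither aliphatic nor aromatic carbon — same as [!#6].
Check the 11 heavy atoms by environment: 8× C → no; 2× N → match; 1× S → match.
Summing the matching environments: 2 + 1 = 3 matching atoms.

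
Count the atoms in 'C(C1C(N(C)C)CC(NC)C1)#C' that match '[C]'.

10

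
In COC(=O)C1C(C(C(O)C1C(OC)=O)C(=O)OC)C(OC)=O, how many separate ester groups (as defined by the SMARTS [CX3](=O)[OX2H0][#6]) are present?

4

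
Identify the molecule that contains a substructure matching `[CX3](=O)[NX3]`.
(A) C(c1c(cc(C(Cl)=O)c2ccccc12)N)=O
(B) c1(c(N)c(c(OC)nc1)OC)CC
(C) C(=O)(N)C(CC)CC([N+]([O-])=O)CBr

C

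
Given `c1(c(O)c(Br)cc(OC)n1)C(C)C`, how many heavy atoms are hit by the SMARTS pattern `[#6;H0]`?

The query [#6;H0] means: any carbon with no attached hydrogen.
Check the 13 heavy atoms by environment: 1× n (aromatic, H0) → no; 4× c (aromatic, H0) → match; 1× c (aromatic, H1) → no; 1× O (H1) → no; 1× O (H0) → no; 3× C (H3) → no; 1× Br (H0) → no; 1× C (H1) → no.
That gives 4 matching atoms.

4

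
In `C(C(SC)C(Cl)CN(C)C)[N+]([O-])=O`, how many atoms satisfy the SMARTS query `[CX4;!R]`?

Check the 13 heavy atoms by environment: 7× C (X4, acyclic) → match; 1× Cl (X1, acyclic) → no; 1× N (charge +1, X3, acyclic) → no; 1× O (charge -1, X1, acyclic) → no; 1× O (X1, acyclic) → no; 1× N (X3, acyclic) → no; 1× S (X2, acyclic) → no.
That gives 7 matching atoms.

7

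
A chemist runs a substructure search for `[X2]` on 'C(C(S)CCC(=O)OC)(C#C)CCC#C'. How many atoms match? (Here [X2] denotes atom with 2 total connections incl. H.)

The query [X2] means: any atom with exactly two total connections (bonds + H).
Check the 15 heavy atoms by environment: 7× C (X4) → no; 1× S (X2) → match; 1× C (X3) → no; 1× O (X1) → no; 1× O (X2) → match; 4× C (X2) → match.
Summing the matching environments: 1 + 1 + 4 = 6 matching atoms.

6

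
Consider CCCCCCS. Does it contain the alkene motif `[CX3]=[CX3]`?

The pattern [CX3]=[CX3] describes a non-aromatic C=C double bond between two sp2 carbons — an alkene.
The closest candidate here is an ethyl group (-CH2CH3), but its C-C bond is a single bond between CX4 carbons, not CX3=CX3. No other fragment satisfies the full query, so there is no match.

No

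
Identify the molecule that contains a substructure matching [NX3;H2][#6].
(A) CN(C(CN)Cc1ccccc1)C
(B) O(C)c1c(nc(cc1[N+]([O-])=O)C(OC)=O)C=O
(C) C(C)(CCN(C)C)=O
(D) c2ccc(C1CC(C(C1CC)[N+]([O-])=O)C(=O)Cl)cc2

[NX3;H2][#6] describes a trivalent nitrogen with two H attached to carbon (a primary amine).
(A) contains a primary amino group (-NH2), which satisfies every atom and bond constraint.
(B) has a nitro group (-[N+](=O)[O-]) but the nitrogen is [N+] with no H, not NX3H2.
(C) has a dimethylamino group (-N(CH3)2) but the nitrogen has H0, not H2.
(D) has a nitro group (-[N+](=O)[O-]) but the nitrogen is [N+] with no H, not NX3H2.
So the answer is (A).

A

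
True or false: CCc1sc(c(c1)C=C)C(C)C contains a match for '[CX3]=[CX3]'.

The pattern [CX3]=[CX3] describes a non-aromatic C=C double bond between two sp2 carbons — an alkene.
The molecule carries a vinyl group (-CH=CH2), whose atoms satisfy every constraint of the query, so the pattern matches.

True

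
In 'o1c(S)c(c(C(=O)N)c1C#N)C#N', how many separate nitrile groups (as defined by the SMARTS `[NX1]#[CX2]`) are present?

2

[NX1]#[CX2] is the SMARTS for a nitrile: a nitrogen triple-bonded to a two-connected carbon.
The molecule carries 2 separate instances of a nitrile (-C#N) meeting every constraint; each maps to a distinct set of atoms, giving 2 matches.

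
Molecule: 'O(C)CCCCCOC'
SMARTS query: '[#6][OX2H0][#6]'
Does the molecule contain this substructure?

The pattern [#6][OX2H0][#6] describes an aliphatic oxygen bridging two carbons with no H on the oxygen — an ether.
The molecule carries a methoxy ether (-OCH3), whose atoms satisfy every constraint of the query, so the pattern matches.

Yes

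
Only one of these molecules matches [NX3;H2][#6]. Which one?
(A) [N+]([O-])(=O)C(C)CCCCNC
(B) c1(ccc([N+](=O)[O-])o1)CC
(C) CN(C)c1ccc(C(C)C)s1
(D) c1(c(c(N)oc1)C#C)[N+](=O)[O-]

D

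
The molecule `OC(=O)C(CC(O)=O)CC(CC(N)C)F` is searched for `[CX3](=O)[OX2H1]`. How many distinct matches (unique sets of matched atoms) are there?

[CX3](=O)[OX2H1] is the SMARTS for a carboxylic acid: an sp2 carbon double-bonded to O and single-bonded to an -OH oxygen.
The molecule carries 2 separate instances of a carboxylic acid group (-C(=O)OH) meeting every constraint; each maps to a distinct set of atoms, giving 2 matches.

2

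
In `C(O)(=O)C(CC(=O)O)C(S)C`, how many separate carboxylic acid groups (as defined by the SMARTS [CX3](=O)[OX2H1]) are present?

[CX3](=O)[OX2H1] is the SMARTS for a carboxylic acid: an sp2 carbon double-bonded to O and single-bonded to an -OH oxygen.
The molecule carries 2 separate instances of a carboxylic acid group (-C(=O)OH) meeting every constraint; each maps to a distinct set of atoms, giving 2 matches.

2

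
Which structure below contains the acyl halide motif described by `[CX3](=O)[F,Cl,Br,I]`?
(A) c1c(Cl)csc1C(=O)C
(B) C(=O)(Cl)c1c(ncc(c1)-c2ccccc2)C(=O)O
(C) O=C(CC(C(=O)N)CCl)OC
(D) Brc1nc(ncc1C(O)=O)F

[CX3](=O)[F,Cl,Br,I] describes a carbonyl carbon bonded to a halogen (an acyl halide).
(A) has a chloro substituent but the Cl is not on a carbonyl carbon.
(B) contains an acyl chloride (-C(=O)Cl), which satisfies every atom and bond constraint.
(C) has a methyl-ester group (-C(=O)OCH3) but the carbonyl is bonded to -O-C, not to a halogen.
(D) has a carboxylic acid group (-C(=O)OH) but the carbonyl is bonded to -OH, not to a halogen.
So the answer is (B).

B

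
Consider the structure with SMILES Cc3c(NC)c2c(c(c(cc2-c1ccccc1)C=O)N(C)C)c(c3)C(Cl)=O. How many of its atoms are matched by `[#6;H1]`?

8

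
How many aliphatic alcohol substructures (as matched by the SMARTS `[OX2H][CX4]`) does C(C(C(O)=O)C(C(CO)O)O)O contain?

4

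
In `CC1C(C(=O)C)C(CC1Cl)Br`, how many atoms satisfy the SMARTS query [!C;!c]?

The query [!C;!c] means: neither aliphatic nor aromatic carbon — same as [!#6].
Check the 11 heavy atoms by environment: 8× C → no; 1× Cl → match; 1× O → match; 1× Br → match.
Summing the matching environments: 1 + 1 + 1 = 3 matching atoms.

3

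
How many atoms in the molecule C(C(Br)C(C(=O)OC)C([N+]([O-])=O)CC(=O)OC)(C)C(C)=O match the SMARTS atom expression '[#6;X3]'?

The query [#6;X3] means: any carbon (aromatic or not) with three total connections.
Check the 21 heavy atoms by environment: 9× C (X4) → no; 3× C (X3) → match; 4× O (X1) → no; 1× N (charge +1, X3) → no; 1× O (charge -1, X1) → no; 2× O (X2) → no; 1× Br (X1) → no.
That gives 3 matching atoms.

3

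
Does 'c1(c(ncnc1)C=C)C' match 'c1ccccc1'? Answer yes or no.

The pattern c1ccccc1 describes six aromatic carbons in a ring — a benzene ring.
The closest candidate here is a methyl group (-CH3), but no six-membered all-carbon aromatic ring is present. No other fragment satisfies the full query, so there is no match.

No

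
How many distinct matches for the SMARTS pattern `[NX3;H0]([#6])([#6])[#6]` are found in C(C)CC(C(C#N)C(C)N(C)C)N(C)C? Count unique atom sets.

[NX3;H0]([#6])([#6])[#6] is the SMARTS for a tertiary amine: a trivalent nitrogen with no H, bonded to three carbons.
The molecule carries 2 separate instances of a dimethylamino group (-N(CH3)2) meeting every constraint; each maps to a distinct set of atoms, giving 2 matches.

2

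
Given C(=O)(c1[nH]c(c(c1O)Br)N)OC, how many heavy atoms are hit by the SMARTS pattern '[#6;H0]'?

5

The query [#6;H0] means: any carbon with no attached hydrogen.
Check the 12 heavy atoms by environment: 1× n (aromatic, H1) → no; 4× c (aromatic, H0) → match; 1× O (H1) → no; 1× C (H0) → match; 2× O (H0) → no; 1× C (H3) → no; 1× N (H2) → no; 1× Br (H0) → no.
Summing the matching environments: 4 + 1 = 5 matching atoms.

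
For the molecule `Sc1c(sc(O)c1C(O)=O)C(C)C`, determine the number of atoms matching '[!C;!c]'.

The query [!C;!c] means: neither aliphatic nor aromatic carbon — same as [!#6].
Check the 13 heavy atoms by environment: 1× s (aromatic) → match; 4× c (aromatic) → no; 1× S → match; 3× O → match; 4× C → no.
Summing the matching environments: 1 + 1 + 3 = 5 matching atoms.

5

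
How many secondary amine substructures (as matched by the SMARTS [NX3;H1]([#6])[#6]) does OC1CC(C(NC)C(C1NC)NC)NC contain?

4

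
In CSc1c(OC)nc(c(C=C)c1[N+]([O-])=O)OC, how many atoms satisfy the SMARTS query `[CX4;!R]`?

3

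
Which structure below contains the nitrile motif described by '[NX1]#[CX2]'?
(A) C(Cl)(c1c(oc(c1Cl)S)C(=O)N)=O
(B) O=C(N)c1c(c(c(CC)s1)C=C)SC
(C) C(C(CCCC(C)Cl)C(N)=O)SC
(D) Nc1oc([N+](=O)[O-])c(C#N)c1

[NX1]#[CX2] describes a nitrogen triple-bonded to a two-connected carbon (a nitrile).
(A) has a primary amide (-C(=O)NH2) but the nitrogen is NX3, not NX1.
(B) has a primary amide (-C(=O)NH2) but the nitrogen is NX3, not NX1.
(C) has a primary amide (-C(=O)NH2) but the nitrogen is NX3, not NX1.
(D) contains a nitrile (-C#N), which satisfies every atom and bond constraint.
So the answer is (D).

D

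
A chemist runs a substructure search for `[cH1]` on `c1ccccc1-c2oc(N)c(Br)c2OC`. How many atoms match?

5

Check the 15 heavy atoms by environment: 1× o (aromatic, H0) → no; 5× c (aromatic, H0) → no; 5× c (aromatic, H1) → match; 1× N (H2) → no; 1× O (H0) → no; 1× C (H3) → no; 1× Br (H0) → no.
That gives 5 matching atoms.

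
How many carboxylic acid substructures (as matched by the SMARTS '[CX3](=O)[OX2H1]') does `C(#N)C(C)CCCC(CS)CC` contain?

[CX3](=O)[OX2H1] is the SMARTS for a carboxylic acid: an sp2 carbon double-bonded to O and single-bonded to an -OH oxygen.
No fragment in the molecule satisfies every constraint, giving 0 matches.

0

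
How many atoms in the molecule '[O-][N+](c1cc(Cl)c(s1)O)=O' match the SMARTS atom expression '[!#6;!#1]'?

6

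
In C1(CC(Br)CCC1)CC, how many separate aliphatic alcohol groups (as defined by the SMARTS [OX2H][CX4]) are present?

[OX2H][CX4] is the SMARTS for an aliphatic alcohol: a hydroxyl oxygen bound to an sp3 (X4) carbon.
No fragment in the molecule satisfies every constraint, giving 0 matches.

0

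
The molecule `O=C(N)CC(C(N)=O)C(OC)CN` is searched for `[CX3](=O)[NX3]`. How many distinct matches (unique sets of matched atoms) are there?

2

[CX3](=O)[NX3] is the SMARTS for an amide: a carbonyl carbon bonded to a trivalent nitrogen.
The molecule carries 2 separate instances of a primary amide (-C(=O)NH2) meeting every constraint; each maps to a distinct set of atoms, giving 2 matches.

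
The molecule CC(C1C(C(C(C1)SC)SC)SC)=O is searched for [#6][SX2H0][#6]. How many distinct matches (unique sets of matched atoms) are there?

3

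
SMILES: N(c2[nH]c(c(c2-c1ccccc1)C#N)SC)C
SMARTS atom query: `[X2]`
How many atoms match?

The query [X2] means: any atom with exactly two total connections (bonds + H).
Check the 17 heavy atoms by environment: 1× n (aromatic, X3) → no; 10× c (aromatic, X3) → no; 1× C (X2) → match; 1× N (X1) → no; 1× N (X3) → no; 2× C (X4) → no; 1× S (X2) → match.
Summing the matching environments: 1 + 1 = 2 matching atoms.

2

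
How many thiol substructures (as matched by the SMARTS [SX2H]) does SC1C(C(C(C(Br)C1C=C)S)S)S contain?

4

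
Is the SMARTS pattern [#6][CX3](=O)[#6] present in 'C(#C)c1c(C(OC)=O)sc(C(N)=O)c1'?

No

The pattern [#6][CX3](=O)[#6] describes a carbonyl carbon (no H) flanked by two carbons — a ketone.
The closest candidate here is a methyl-ester group (-C(=O)OCH3), but one neighbour of the carbonyl carbon is O, not C. No other fragment satisfies the full query, so there is no match.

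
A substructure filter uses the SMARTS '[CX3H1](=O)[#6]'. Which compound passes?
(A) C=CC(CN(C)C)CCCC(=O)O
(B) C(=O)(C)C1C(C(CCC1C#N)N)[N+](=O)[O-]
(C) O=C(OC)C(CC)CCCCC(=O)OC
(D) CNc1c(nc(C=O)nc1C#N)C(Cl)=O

D

[CX3H1](=O)[#6] describes an sp2 carbon with one H, double-bonded to O and single-bonded to carbon (an aldehyde).
(A) has a carboxylic acid group (-C(=O)OH) but the carbonyl carbon has H0 and is bonded to O, not H1.
(B) has an acetyl/ketone group (-C(=O)CH3) but the carbonyl carbon has H0 (two carbon neighbours), not H1.
(C) has a methyl-ester group (-C(=O)OCH3) but the carbonyl carbon has H0, not H1.
(D) contains an aldehyde (-CHO), which satisfies every atom and bond constraint.
So the answer is (D).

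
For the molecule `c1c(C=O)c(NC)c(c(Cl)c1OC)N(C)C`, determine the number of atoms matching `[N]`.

2

The query [N] means: uppercase N matches aliphatic (non-aromatic) nitrogen only.
Check the 16 heavy atoms by environment: 6× c (aromatic) → no; 2× N → match; 5× C → no; 1× Cl → no; 2× O → no.
That gives 2 matching atoms.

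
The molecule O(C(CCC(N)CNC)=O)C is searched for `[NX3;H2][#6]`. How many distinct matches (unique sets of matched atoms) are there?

1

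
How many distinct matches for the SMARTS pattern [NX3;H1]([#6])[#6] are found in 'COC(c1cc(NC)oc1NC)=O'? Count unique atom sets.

2

[NX3;H1]([#6])[#6] is the SMARTS for a secondary amine: a trivalent nitrogen with one H, bonded to two carbons.
The molecule carries 2 separate instances of an N-methylamino group (-NHCH3) meeting every constraint; each maps to a distinct set of atoms, giving 2 matches.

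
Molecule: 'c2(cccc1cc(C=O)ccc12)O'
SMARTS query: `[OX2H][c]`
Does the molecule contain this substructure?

The pattern [OX2H][c] describes a hydroxyl oxygen attached to an aromatic carbon — a phenol.
The molecule carries a hydroxyl group (-OH), whose atoms satisfy every constraint of the query, so the pattern matches.

Yes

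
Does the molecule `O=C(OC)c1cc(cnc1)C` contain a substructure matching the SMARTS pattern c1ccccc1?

No

The pattern c1ccccc1 describes six aromatic carbons in a ring — a benzene ring.
The closest candidate here is a methyl group (-CH3), but no six-membered all-carbon aromatic ring is present. No other fragment satisfies the full query, so there is no match.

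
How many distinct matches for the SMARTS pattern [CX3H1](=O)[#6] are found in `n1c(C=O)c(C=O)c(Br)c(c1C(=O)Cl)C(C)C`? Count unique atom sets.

[CX3H1](=O)[#6] is the SMARTS for an aldehyde: an sp2 carbon with one H, double-bonded to O and single-bonded to carbon.
The molecule carries 2 separate instances of an aldehyde (-CHO) meeting every constraint; each maps to a distinct set of atoms, giving 2 matches.

2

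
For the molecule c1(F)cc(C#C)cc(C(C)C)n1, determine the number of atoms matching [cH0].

The query [cH0] means: aromatic carbon with no attached hydrogen (substituted or ring-fusion).
Check the 12 heavy atoms by environment: 1× n (aromatic, H0) → no; 3× c (aromatic, H0) → match; 2× c (aromatic, H1) → no; 1× F (H0) → no; 1× C (H0) → no; 2× C (H1) → no; 2× C (H3) → no.
That gives 3 matching atoms.

3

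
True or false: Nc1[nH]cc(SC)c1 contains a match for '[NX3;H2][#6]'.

True

The pattern [NX3;H2][#6] describes a trivalent nitrogen with two H attached to carbon — a primary amine.
The molecule carries a primary amino group (-NH2), whose atoms satisfy every constraint of the query, so the pattern matches.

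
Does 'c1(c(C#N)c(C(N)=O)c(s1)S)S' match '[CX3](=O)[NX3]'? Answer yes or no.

Yes

The pattern [CX3](=O)[NX3] describes a carbonyl carbon bonded to a trivalent nitrogen — an amide.
The molecule carries a primary amide (-C(=O)NH2), whose atoms satisfy every constraint of the query, so the pattern matches.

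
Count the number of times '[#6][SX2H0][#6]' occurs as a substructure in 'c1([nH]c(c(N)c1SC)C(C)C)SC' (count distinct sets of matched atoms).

[#6][SX2H0][#6] is the SMARTS for a thioether: an aliphatic sulfur bridging two carbons with no H on the sulfur.
The molecule carries 2 separate instances of a methylthio ether (-SCH3) meeting every constraint; each maps to a distinct set of atoms, giving 2 matches.

2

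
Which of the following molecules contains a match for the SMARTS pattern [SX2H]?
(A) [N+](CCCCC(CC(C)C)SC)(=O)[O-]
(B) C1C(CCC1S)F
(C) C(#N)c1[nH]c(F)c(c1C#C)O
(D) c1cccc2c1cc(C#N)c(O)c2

B

[SX2H] describes an aliphatic sulfur with two connections, one being H (a thiol).
(A) has a methylthio ether (-SCH3) but the sulfur has H0 (bonded to two carbons), not H1.
(B) contains a thiol (-SH), which satisfies every atom and bond constraint.
(C) has a hydroxyl group (-OH) but it is an -OH, not an -SH.
(D) has a hydroxyl group (-OH) but it is an -OH, not an -SH.
So the answer is (B).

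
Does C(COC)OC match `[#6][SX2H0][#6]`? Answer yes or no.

The pattern [#6][SX2H0][#6] describes an aliphatic sulfur bridging two carbons with no H on the sulfur — a thioether.
The closest candidate here is a methoxy ether (-OCH3), but the bridging atom is O, not S. No other fragment satisfies the full query, so there is no match.

No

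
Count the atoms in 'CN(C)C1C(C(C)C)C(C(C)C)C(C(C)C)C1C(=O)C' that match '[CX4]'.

17

The query [CX4] means: C with X4: aliphatic carbon with exactly 4 total connections (bonds + H).
Check the 20 heavy atoms by environment: 17× C (X4) → match; 1× N (X3) → no; 1× C (X3) → no; 1× O (X1) → no.
That gives 17 matching atoms.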